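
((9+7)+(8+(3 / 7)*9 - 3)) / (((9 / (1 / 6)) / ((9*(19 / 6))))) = 551 / 42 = 13.12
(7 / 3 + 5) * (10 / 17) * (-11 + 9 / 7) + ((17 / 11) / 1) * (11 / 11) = -9323 / 231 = -40.36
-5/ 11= -0.45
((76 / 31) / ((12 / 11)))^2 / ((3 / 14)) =611534 / 25947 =23.57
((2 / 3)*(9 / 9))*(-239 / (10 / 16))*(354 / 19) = -451232 / 95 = -4749.81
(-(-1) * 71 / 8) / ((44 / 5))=355 / 352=1.01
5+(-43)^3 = -79502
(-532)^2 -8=283016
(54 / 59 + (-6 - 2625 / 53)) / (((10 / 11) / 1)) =-60.07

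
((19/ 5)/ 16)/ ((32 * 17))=19/ 43520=0.00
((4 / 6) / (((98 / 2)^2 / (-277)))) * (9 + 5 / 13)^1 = -67588 / 93639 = -0.72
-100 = -100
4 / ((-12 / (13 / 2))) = -2.17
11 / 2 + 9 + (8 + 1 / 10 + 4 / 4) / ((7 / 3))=18.40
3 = 3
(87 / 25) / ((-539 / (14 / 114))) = -29 / 36575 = -0.00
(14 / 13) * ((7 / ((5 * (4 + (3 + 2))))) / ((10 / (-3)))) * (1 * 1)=-49 / 975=-0.05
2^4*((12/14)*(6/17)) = 576/119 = 4.84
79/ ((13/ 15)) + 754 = 10987/ 13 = 845.15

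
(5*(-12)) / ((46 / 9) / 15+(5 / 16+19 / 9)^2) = -6220800 / 644333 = -9.65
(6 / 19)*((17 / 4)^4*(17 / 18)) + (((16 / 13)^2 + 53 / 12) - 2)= 249651001 / 2466048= 101.24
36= 36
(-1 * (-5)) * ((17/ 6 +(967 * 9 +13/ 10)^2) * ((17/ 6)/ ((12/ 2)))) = 386400690749/ 2160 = 178889208.68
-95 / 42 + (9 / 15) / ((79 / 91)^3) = -139243579 / 103538190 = -1.34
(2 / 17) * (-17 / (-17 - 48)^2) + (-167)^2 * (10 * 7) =8248171748 / 4225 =1952230.00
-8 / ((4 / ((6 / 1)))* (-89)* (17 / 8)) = 96 / 1513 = 0.06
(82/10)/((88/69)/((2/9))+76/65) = 12259/10328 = 1.19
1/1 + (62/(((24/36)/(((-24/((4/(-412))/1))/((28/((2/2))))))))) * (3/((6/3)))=86218/7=12316.86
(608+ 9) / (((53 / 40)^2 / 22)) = 21718400 / 2809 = 7731.72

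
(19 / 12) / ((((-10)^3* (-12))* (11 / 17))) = 323 / 1584000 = 0.00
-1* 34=-34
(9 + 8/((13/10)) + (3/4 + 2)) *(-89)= -1593.44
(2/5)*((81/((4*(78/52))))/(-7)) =-27/35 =-0.77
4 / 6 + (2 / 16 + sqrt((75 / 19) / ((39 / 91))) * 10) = 19 / 24 + 50 * sqrt(133) / 19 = 31.14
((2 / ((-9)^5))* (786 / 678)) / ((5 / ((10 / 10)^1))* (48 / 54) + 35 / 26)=-6812 / 1004587515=-0.00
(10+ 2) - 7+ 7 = 12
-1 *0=0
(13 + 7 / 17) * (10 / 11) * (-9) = -20520 / 187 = -109.73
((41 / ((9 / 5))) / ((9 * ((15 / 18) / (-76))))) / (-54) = 3116 / 729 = 4.27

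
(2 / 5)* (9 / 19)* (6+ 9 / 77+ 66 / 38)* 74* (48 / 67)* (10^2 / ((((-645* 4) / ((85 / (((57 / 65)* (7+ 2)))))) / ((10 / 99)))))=-501086560000 / 150636418317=-3.33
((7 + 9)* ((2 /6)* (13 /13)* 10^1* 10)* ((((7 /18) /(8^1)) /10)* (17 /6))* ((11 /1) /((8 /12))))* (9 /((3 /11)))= 71995 /18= 3999.72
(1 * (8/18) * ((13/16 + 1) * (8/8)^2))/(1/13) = 377/36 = 10.47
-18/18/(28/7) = -1/4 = -0.25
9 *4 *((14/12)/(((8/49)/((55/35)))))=1617/4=404.25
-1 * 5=-5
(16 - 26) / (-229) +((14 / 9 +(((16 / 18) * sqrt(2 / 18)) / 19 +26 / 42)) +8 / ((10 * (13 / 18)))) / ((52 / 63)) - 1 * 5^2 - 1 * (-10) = -483581567 / 44119140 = -10.96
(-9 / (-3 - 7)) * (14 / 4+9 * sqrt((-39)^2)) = 6381 / 20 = 319.05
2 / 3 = 0.67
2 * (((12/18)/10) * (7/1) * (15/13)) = 14/13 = 1.08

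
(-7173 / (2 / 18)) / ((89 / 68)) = -4389876 / 89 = -49324.45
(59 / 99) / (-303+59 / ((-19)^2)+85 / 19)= -21299 / 10663191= -0.00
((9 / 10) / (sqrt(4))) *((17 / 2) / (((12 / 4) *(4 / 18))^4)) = 12393 / 640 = 19.36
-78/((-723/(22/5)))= 572/1205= 0.47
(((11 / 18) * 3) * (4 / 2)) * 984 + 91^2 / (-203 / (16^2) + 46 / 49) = 110475896 / 1829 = 60402.35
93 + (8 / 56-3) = 631 / 7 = 90.14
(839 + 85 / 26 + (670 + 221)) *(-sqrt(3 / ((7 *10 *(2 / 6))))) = -27039 *sqrt(70) / 364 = -621.50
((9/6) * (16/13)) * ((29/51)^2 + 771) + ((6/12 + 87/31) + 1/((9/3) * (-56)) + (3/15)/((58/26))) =103837123247/72747080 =1427.37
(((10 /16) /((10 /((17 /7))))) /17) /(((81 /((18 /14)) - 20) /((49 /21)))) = 1 /2064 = 0.00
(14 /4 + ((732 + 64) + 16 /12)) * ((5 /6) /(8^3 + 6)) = 24025 /18648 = 1.29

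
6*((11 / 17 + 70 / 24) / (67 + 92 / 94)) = 34169 / 108630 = 0.31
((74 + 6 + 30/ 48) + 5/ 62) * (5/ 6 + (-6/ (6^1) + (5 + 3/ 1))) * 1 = 940705/ 1488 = 632.19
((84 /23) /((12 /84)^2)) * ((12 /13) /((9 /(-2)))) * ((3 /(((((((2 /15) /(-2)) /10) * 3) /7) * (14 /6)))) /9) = 548800 /299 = 1835.45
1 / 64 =0.02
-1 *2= -2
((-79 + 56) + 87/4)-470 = -1885/4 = -471.25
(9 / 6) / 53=3 / 106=0.03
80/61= 1.31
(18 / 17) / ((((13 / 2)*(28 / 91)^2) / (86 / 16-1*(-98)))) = 96759 / 544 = 177.87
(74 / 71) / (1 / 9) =666 / 71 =9.38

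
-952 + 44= -908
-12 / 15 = -4 / 5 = -0.80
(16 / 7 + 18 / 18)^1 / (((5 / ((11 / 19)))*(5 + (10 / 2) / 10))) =46 / 665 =0.07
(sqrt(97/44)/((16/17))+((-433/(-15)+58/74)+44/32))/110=0.30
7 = 7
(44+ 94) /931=138 /931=0.15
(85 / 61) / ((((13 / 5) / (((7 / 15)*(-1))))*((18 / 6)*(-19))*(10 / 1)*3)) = 119 / 813618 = 0.00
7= 7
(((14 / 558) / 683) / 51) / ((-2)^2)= 7 / 38873628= 0.00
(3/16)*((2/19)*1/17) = 3/2584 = 0.00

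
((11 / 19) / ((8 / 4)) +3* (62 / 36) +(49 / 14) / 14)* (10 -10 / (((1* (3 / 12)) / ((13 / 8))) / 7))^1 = -578945 / 228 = -2539.23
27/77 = 0.35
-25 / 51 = -0.49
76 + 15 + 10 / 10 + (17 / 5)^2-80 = 589 / 25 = 23.56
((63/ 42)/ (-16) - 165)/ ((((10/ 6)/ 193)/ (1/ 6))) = -1019619/ 320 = -3186.31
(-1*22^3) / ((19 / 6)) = -63888 / 19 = -3362.53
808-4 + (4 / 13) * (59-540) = 656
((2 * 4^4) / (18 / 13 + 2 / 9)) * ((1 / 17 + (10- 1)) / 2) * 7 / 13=620928 / 799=777.13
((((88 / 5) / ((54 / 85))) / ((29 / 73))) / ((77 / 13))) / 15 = 64532 / 82215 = 0.78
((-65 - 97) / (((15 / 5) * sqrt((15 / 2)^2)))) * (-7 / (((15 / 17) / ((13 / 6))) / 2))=6188 / 25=247.52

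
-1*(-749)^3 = 420189749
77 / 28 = 11 / 4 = 2.75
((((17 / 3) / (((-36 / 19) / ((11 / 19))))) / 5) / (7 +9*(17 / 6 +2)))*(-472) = 44132 / 13635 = 3.24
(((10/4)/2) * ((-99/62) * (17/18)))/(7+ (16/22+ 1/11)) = -10285/42656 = -0.24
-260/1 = -260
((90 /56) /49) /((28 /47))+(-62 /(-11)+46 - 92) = -17033439 /422576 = -40.31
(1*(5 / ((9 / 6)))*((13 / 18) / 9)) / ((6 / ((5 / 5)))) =65 / 1458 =0.04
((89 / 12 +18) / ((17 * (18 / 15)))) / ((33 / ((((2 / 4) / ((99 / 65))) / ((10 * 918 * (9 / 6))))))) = 19825 / 22025434464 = 0.00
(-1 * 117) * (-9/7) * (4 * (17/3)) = 23868/7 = 3409.71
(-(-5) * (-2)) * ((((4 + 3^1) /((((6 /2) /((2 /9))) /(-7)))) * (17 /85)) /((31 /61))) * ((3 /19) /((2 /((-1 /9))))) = -5978 /47709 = -0.13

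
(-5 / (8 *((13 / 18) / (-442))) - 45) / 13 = 675 / 26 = 25.96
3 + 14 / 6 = 16 / 3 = 5.33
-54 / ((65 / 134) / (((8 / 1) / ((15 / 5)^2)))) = -6432 / 65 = -98.95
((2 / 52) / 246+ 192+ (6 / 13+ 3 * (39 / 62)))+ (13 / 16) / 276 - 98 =96.35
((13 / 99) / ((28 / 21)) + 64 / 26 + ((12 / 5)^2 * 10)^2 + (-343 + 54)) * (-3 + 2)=-130043629 / 42900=-3031.32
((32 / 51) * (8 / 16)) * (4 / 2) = 32 / 51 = 0.63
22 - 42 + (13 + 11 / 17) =-108 / 17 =-6.35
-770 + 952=182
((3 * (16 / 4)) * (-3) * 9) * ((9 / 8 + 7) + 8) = -10449 / 2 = -5224.50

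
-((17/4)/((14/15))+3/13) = -4.78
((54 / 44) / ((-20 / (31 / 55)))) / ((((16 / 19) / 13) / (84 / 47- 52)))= 12197601 / 454960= 26.81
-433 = -433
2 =2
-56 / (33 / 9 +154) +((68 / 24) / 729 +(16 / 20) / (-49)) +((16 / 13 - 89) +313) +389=4045022292911 / 6589452870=613.86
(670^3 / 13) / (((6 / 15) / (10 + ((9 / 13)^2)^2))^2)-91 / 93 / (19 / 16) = 283540557488080938044162 / 18738150392091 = 15131726000.44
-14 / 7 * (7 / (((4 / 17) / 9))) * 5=-5355 / 2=-2677.50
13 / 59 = 0.22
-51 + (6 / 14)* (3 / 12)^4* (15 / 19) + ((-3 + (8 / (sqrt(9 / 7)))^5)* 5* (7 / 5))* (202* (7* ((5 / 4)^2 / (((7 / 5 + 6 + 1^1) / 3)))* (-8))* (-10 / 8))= -5643596403 / 34048 + 88686080000* sqrt(7) / 243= 965436354.65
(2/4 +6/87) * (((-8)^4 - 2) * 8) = 540408/29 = 18634.76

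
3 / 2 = 1.50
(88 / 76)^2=484 / 361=1.34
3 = 3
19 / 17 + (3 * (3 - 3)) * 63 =19 / 17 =1.12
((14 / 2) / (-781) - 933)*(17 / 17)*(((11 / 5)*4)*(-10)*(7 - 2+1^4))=34976640 / 71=492628.73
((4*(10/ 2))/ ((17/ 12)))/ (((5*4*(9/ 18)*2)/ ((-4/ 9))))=-16/ 51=-0.31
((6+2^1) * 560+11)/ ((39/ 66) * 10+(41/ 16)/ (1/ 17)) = 790416/ 8707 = 90.78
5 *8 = 40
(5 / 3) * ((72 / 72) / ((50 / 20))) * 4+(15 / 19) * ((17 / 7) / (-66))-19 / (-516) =672985 / 251636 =2.67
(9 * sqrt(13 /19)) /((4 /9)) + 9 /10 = 9 /10 + 81 * sqrt(247) /76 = 17.65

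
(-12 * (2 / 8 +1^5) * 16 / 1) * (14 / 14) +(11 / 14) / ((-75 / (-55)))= -50279 / 210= -239.42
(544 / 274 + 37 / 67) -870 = -7962437 / 9179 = -867.46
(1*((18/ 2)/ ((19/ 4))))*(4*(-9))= -68.21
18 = 18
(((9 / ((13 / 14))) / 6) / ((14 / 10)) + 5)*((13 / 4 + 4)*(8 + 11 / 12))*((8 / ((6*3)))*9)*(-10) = -620600 / 39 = -15912.82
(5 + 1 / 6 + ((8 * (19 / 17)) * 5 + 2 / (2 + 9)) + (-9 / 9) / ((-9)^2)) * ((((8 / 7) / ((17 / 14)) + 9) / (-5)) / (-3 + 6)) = -256199437 / 7724970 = -33.17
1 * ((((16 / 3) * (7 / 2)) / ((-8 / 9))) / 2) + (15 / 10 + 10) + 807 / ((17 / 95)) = 76682 / 17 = 4510.71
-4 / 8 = -1 / 2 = -0.50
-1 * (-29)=29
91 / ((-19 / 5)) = -455 / 19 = -23.95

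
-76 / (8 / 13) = -247 / 2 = -123.50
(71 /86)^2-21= -150275 /7396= -20.32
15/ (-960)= -1/ 64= -0.02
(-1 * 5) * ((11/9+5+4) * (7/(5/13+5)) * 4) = -2392/9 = -265.78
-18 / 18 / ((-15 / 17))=17 / 15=1.13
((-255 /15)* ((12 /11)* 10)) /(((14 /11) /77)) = -11220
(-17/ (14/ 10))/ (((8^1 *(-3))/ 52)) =26.31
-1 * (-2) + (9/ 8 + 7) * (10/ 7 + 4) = 1291/ 28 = 46.11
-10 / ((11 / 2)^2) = -40 / 121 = -0.33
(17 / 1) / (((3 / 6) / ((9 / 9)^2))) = 34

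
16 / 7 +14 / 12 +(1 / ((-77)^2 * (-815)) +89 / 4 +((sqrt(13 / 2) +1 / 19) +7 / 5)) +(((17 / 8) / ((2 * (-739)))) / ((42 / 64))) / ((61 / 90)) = sqrt(26) / 2 +1348486130613031 / 49664741515620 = 29.70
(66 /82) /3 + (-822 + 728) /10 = -1872 /205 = -9.13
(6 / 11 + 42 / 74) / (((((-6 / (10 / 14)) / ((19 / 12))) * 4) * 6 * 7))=-14345 / 11487168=-0.00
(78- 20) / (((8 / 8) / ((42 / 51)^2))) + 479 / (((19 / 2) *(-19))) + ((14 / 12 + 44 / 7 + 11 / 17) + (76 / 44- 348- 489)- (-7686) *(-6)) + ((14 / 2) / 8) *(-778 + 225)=-9136862260285 / 192799992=-47390.37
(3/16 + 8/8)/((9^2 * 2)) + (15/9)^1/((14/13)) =28213/18144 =1.55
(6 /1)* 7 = 42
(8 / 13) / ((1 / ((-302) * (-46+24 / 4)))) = 96640 / 13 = 7433.85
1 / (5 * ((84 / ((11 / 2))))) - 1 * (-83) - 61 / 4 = 56921 / 840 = 67.76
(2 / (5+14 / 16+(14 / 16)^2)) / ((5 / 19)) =2432 / 2125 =1.14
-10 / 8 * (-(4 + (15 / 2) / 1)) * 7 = 805 / 8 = 100.62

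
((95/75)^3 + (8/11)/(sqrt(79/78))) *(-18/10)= -6859/1875 - 72 *sqrt(6162)/4345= -4.96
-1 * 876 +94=-782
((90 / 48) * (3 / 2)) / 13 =45 / 208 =0.22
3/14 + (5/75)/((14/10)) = 11/42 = 0.26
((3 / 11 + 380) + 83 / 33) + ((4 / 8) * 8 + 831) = 40187 / 33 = 1217.79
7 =7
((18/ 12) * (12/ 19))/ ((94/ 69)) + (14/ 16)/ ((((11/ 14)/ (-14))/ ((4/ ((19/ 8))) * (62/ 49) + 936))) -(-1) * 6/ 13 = -169783469/ 11609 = -14625.16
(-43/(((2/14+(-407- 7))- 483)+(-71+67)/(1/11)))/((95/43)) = 0.02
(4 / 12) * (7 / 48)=7 / 144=0.05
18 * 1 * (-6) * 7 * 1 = -756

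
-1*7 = -7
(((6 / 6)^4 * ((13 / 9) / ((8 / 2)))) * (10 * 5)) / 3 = 325 / 54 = 6.02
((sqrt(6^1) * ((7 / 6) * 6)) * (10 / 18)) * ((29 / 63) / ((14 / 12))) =290 * sqrt(6) / 189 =3.76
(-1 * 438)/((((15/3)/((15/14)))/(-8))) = 5256/7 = 750.86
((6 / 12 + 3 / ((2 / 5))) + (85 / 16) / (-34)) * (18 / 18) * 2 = 251 / 16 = 15.69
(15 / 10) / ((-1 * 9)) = -1 / 6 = -0.17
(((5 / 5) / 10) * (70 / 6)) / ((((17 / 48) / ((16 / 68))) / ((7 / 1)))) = 1568 / 289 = 5.43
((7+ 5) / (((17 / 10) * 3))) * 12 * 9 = 4320 / 17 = 254.12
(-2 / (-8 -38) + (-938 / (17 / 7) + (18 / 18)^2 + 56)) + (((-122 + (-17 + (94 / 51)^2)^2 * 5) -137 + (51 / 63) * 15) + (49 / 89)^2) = 3014814618881368 / 8627532296481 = 349.44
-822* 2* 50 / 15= -5480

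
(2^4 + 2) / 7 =18 / 7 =2.57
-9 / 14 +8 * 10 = 79.36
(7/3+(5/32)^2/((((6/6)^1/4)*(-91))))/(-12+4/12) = -162997/815360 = -0.20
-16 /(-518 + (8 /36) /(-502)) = 36144 /1170163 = 0.03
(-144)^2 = 20736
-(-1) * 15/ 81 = 5/ 27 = 0.19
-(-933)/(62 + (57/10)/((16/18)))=74640/5473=13.64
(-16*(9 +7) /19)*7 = -1792 /19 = -94.32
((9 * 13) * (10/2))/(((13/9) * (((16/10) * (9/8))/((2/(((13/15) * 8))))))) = 3375/52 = 64.90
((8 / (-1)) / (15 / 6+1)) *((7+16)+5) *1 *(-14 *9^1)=8064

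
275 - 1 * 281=-6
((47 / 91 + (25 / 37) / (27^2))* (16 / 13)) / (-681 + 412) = -20320096 / 8583536871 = -0.00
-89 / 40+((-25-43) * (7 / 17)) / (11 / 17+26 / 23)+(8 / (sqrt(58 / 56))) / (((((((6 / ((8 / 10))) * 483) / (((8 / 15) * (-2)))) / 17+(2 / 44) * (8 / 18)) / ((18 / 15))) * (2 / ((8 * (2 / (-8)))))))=-19991 / 1112+5170176 * sqrt(203) / 1559871865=-17.93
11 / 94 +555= 555.12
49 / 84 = 7 / 12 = 0.58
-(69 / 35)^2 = -4761 / 1225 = -3.89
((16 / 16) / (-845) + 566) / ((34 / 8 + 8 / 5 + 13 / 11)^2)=11.45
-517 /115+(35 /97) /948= -47537227 /10574940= -4.50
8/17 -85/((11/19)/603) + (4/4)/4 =-66220921/748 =-88530.64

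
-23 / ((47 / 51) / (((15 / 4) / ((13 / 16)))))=-70380 / 611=-115.19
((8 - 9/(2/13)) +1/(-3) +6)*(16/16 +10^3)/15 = -269269/90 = -2991.88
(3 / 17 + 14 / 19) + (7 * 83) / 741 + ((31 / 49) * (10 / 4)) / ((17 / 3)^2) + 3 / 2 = 34068005 / 10493301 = 3.25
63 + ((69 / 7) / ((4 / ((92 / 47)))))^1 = 22314 / 329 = 67.82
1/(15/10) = 2/3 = 0.67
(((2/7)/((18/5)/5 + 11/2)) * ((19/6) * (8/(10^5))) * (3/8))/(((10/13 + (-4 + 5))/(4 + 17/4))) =8151/400568000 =0.00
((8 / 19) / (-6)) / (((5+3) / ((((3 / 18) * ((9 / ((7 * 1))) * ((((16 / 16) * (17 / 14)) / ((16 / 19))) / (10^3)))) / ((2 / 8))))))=-17 / 1568000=-0.00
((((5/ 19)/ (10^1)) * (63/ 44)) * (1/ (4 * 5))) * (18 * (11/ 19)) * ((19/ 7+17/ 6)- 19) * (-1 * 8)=3051/ 1444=2.11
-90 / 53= -1.70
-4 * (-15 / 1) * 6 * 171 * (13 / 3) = 266760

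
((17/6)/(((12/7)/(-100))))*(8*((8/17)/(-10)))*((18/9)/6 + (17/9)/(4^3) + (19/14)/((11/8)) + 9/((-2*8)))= 174605/3564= 48.99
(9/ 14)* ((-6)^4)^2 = 1079753.14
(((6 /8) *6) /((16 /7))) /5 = 63 /160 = 0.39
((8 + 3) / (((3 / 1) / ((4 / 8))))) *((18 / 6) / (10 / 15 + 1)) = 33 / 10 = 3.30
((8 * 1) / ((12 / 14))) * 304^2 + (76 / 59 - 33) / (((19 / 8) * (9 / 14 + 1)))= 66716699728 / 77349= 862541.21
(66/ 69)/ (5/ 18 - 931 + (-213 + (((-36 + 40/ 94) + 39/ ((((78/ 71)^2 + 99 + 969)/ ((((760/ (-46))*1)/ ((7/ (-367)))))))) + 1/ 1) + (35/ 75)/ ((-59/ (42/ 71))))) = -612828082583640/ 734675928133017179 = -0.00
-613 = -613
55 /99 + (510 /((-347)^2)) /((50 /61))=3038224 /5418405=0.56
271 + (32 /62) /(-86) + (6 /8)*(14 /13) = 9420103 /34658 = 271.80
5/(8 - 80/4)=-5/12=-0.42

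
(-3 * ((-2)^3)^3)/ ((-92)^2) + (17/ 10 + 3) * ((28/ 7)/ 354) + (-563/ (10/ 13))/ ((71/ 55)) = -37675901119/ 66479430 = -566.73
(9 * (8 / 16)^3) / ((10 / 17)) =153 / 80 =1.91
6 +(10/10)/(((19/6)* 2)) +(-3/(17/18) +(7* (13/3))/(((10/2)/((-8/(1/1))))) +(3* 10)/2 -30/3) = -196474/4845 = -40.55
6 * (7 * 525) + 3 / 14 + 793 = 319805 / 14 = 22843.21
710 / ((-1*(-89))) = 710 / 89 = 7.98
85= 85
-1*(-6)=6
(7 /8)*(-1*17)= -119 /8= -14.88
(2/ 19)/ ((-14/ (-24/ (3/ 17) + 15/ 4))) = 529/ 532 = 0.99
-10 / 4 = -5 / 2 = -2.50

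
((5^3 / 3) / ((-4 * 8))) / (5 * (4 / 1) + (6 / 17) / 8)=-2125 / 32712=-0.06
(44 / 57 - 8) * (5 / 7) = -2060 / 399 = -5.16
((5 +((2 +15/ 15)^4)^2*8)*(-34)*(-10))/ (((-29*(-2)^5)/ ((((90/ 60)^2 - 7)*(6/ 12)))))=-45676.83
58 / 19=3.05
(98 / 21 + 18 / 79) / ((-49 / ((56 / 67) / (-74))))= 4640 / 4112661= 0.00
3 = 3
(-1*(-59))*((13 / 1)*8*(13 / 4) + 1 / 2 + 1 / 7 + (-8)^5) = -26786649 / 14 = -1913332.07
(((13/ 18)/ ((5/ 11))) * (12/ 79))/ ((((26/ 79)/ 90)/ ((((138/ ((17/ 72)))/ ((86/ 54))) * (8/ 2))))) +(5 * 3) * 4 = 70867668/ 731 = 96946.19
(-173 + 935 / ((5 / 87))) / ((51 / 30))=160960 / 17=9468.24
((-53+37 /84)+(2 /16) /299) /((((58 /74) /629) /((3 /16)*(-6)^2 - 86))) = 3342732.39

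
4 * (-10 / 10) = -4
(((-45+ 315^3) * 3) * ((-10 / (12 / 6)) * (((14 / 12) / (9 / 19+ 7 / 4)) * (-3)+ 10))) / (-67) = 667624528800 / 11323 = 58961805.95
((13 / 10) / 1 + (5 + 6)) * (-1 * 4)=-246 / 5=-49.20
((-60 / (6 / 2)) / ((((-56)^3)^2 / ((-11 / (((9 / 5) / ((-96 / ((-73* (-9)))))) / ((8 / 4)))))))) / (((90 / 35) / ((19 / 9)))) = -0.00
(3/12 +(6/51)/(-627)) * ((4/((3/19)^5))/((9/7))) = 9716342797/1226907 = 7919.38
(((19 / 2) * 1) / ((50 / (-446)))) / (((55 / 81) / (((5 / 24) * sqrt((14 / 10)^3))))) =-800793 * sqrt(35) / 110000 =-43.07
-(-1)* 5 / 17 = 5 / 17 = 0.29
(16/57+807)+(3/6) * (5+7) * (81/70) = 1624376/1995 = 814.22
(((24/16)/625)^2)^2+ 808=1972656250000081/2441406250000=808.00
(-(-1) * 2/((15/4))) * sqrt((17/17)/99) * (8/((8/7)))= 56 * sqrt(11)/495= 0.38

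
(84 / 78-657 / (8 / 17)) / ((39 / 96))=-580340 / 169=-3433.96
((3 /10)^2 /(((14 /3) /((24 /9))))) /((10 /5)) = 9 /350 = 0.03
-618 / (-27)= 22.89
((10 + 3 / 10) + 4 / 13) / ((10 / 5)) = 1379 / 260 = 5.30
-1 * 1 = -1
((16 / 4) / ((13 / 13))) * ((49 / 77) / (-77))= -4 / 121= -0.03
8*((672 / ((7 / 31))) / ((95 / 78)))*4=7428096 / 95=78190.48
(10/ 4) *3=15/ 2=7.50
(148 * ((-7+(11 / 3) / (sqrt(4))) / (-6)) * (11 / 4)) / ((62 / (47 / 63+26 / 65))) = 146927 / 22680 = 6.48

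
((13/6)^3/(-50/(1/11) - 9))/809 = -169/7513992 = -0.00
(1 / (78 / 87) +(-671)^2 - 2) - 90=11703903 / 26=450150.12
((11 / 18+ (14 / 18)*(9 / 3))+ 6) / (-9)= -161 / 162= -0.99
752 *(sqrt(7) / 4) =188 *sqrt(7) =497.40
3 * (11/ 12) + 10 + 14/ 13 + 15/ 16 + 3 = 3695/ 208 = 17.76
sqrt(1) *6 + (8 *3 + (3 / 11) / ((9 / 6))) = 332 / 11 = 30.18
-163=-163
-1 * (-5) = 5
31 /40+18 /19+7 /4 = 2639 /760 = 3.47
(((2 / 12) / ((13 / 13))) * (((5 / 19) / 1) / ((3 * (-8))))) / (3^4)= -0.00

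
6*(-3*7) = -126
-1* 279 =-279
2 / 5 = 0.40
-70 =-70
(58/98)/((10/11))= 319/490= 0.65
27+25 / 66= 1807 / 66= 27.38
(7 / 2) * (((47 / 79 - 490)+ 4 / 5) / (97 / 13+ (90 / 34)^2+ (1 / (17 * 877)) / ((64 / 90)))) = -71221951596432 / 602577578515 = -118.20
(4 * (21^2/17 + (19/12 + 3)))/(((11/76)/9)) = 7592.28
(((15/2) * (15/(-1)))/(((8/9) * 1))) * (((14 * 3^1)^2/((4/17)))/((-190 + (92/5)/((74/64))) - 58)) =936187875/228992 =4088.30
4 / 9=0.44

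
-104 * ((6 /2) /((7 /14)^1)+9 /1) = -1560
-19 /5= -3.80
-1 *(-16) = 16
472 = 472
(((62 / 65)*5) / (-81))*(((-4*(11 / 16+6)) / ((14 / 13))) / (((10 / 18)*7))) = 3317 / 8820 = 0.38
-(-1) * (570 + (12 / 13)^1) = 570.92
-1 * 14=-14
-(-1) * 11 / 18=11 / 18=0.61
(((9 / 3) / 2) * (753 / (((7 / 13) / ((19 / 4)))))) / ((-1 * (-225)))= 61997 / 1400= 44.28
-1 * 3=-3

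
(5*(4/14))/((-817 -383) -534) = -5/6069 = -0.00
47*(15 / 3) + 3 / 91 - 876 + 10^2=-49228 / 91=-540.97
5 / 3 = 1.67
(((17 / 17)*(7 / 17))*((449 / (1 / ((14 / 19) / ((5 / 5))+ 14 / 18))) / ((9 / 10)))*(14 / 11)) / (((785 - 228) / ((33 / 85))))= 22793036 / 82579149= 0.28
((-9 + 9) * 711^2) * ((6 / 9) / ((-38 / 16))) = 0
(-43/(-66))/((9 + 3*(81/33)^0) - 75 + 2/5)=-215/20658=-0.01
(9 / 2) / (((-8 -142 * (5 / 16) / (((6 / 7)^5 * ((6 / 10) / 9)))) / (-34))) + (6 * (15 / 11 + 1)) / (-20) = -0.60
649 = 649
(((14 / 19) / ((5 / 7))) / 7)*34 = 476 / 95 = 5.01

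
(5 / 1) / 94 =5 / 94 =0.05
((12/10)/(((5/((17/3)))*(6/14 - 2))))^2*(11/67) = 0.12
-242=-242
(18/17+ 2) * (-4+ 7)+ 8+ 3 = 343/17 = 20.18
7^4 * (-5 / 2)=-12005 / 2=-6002.50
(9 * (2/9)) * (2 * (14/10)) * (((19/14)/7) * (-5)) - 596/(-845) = -27938/5915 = -4.72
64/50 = 32/25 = 1.28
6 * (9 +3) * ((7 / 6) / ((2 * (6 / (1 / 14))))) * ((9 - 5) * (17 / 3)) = 34 / 3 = 11.33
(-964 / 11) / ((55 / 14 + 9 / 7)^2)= -188944 / 58619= -3.22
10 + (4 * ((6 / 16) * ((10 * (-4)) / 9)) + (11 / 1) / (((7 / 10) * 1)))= 400 / 21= 19.05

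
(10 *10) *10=1000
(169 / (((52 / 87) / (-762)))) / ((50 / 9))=-3878199 / 100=-38781.99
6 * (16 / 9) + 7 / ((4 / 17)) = 485 / 12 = 40.42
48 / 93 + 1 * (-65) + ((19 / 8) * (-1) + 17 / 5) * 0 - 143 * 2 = -10865 / 31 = -350.48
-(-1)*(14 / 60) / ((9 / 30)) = 7 / 9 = 0.78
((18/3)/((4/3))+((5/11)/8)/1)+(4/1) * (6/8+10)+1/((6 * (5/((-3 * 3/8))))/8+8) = 29427/616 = 47.77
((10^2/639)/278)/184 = 25/8171532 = 0.00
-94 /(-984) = 0.10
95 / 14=6.79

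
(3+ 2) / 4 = 5 / 4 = 1.25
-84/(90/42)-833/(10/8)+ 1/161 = -568003/805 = -705.59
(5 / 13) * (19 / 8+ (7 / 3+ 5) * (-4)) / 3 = -3235 / 936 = -3.46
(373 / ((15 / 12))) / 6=746 / 15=49.73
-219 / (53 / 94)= -20586 / 53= -388.42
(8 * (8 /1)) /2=32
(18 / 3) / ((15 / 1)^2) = 0.03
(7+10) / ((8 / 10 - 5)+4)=-85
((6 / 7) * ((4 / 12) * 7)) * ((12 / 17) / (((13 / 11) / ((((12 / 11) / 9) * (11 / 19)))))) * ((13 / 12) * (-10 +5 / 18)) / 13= -7700 / 113373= -0.07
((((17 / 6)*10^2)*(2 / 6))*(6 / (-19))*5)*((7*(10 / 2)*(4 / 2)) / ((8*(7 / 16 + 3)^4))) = -7798784 / 834537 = -9.35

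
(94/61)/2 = 47/61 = 0.77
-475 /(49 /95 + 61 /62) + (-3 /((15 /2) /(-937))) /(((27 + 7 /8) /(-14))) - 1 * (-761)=2521501041 /9848795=256.02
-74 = -74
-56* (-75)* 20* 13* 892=974064000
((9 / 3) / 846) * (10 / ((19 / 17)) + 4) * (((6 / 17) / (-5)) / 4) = -123 / 151810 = -0.00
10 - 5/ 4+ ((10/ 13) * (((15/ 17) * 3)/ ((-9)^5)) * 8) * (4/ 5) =50748055/ 5799924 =8.75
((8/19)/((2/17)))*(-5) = -340/19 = -17.89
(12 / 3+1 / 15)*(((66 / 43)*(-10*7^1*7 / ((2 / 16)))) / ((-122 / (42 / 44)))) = 191.44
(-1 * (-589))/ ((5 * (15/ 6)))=47.12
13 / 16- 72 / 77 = -151 / 1232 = -0.12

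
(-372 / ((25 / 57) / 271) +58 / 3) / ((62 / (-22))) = 189611422 / 2325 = 81553.30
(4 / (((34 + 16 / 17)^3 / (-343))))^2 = 2839760855281 / 2745356115653316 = 0.00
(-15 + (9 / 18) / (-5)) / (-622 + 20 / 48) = 906 / 37295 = 0.02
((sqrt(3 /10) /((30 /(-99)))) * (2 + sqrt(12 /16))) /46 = 33 * sqrt(30) * (-4-sqrt(3)) /9200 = -0.11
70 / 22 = 35 / 11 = 3.18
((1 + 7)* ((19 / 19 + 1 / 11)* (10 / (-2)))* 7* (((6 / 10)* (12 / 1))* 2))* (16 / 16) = -48384 / 11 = -4398.55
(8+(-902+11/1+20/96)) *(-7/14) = 21187/48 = 441.40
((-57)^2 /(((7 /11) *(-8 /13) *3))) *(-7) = 154869 /8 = 19358.62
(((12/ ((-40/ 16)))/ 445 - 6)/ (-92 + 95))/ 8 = -2229/ 8900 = -0.25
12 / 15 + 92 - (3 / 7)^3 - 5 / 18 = 92.44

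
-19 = -19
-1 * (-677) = 677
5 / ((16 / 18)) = 45 / 8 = 5.62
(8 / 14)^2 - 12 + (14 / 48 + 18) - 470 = -544937 / 1176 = -463.38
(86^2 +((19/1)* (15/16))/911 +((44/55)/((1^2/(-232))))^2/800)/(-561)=-2053636589/154870000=-13.26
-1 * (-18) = 18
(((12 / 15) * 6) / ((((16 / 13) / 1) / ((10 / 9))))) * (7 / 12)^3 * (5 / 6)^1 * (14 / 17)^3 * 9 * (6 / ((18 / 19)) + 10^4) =229560846515 / 6367248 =36053.39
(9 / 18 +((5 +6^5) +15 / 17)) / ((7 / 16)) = 17788.30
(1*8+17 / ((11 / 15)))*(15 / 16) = 5145 / 176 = 29.23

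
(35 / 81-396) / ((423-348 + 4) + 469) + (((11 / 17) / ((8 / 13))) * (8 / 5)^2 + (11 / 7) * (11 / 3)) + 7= 1945401529 / 132054300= 14.73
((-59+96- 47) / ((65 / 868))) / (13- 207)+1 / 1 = 2129 / 1261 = 1.69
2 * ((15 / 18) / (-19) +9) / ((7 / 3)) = 7.68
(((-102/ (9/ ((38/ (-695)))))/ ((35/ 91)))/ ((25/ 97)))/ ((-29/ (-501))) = 272078404/ 2519375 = 107.99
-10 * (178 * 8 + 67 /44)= -313615 /22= -14255.23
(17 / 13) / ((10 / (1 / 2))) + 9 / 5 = 97 / 52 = 1.87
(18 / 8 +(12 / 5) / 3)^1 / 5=61 / 100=0.61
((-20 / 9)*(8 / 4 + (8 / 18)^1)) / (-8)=55 / 81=0.68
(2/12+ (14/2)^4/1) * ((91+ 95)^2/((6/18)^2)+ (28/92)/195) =20118907949629/26910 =747636861.75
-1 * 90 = -90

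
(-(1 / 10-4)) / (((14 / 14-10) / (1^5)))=-13 / 30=-0.43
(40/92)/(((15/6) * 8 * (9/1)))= 0.00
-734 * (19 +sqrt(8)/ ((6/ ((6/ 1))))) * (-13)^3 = 3225196 * sqrt(2) +30639362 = 35200477.92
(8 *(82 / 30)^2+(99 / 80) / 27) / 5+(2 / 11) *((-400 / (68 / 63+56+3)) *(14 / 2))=522997891 / 149886000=3.49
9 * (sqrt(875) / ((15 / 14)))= 42 * sqrt(35)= 248.48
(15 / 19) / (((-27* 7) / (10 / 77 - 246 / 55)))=8 / 441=0.02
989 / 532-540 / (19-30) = 50.95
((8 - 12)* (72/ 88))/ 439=-36/ 4829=-0.01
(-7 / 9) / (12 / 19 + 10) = -133 / 1818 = -0.07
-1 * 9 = -9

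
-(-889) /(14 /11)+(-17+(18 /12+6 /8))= 2735 /4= 683.75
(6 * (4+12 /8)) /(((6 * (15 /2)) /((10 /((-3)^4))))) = 0.09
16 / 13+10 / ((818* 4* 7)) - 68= -9940271 / 148876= -66.77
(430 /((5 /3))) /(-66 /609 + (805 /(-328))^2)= 5634604416 /129182227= 43.62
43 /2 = 21.50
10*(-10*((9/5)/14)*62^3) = -21449520/7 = -3064217.14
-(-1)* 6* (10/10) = 6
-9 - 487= -496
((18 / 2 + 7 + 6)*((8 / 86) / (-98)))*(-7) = 44 / 301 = 0.15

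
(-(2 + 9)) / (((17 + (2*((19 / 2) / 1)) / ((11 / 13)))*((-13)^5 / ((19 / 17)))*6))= 0.00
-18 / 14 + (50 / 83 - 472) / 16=-142917 / 4648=-30.75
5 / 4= 1.25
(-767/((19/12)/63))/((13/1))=-44604/19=-2347.58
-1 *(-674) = 674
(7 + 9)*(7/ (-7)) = -16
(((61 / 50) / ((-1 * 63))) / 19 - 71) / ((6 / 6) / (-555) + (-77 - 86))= 157228207 / 360959340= 0.44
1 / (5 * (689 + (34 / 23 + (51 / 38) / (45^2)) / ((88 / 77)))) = 943920 / 3257911837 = 0.00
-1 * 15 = -15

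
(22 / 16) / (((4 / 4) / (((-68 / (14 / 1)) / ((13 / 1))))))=-187 / 364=-0.51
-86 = -86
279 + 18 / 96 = 4467 / 16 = 279.19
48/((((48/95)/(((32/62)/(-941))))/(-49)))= 74480/29171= 2.55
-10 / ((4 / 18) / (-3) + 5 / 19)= -5130 / 97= -52.89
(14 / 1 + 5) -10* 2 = -1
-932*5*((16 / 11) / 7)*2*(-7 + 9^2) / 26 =-5517440 / 1001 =-5511.93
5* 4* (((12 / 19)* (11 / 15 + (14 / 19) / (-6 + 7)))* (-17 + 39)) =408.55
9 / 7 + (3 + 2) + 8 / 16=95 / 14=6.79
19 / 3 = 6.33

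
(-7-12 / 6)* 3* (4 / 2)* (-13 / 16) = 43.88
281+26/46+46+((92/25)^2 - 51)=4170297/14375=290.11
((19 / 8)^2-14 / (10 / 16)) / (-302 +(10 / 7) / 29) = 1088689 / 19614720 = 0.06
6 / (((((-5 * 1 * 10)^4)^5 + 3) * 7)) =6 / 66757202148437500000000000000000021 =0.00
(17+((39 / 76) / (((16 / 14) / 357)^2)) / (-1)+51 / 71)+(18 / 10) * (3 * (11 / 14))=-604968826411 / 12087040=-50051.03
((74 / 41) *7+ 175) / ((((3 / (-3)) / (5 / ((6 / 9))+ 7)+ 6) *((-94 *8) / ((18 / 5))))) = -2007873 / 13257760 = -0.15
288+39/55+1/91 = 1445044/5005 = 288.72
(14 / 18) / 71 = 7 / 639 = 0.01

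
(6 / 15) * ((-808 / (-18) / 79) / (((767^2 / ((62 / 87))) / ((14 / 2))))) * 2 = 701344 / 181948963365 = 0.00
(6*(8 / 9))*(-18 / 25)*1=-96 / 25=-3.84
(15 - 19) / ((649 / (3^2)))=-36 / 649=-0.06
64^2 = 4096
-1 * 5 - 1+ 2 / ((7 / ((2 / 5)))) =-206 / 35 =-5.89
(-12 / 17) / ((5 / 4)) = -48 / 85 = -0.56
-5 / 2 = -2.50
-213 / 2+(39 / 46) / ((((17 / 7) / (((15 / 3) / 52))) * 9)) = -999361 / 9384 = -106.50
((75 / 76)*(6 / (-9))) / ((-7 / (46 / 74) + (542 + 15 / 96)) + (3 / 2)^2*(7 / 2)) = -1840 / 1506833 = -0.00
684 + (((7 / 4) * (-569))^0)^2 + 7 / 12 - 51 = 7615 / 12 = 634.58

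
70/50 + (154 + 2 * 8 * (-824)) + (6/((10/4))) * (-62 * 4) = -68119/5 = -13623.80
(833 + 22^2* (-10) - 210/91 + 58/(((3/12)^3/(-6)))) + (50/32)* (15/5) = -5465537/208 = -26276.62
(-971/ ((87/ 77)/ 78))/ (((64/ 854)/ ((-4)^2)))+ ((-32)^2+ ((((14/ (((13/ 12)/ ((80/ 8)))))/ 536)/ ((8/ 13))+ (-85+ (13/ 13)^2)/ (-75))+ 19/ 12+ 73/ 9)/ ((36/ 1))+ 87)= -112610084197757/ 7869150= -14310323.76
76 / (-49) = -76 / 49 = -1.55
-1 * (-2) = 2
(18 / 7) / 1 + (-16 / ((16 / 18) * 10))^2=5.81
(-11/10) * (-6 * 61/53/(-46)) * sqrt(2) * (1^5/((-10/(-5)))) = -2013 * sqrt(2)/24380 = -0.12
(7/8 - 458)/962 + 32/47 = 74393/361712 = 0.21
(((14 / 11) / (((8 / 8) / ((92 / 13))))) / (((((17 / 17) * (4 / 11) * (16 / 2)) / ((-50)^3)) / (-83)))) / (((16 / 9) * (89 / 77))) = 144696234375 / 9256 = 15632696.02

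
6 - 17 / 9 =37 / 9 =4.11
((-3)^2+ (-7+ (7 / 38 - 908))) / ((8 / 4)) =-34421 / 76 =-452.91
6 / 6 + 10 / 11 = 21 / 11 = 1.91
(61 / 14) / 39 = 0.11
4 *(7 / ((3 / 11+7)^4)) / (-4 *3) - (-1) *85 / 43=10440393059 / 5283840000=1.98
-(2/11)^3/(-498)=4/331419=0.00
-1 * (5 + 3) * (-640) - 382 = 4738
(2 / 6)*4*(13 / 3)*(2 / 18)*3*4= 208 / 27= 7.70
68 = 68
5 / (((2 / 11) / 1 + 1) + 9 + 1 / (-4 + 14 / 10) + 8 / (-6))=2145 / 3631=0.59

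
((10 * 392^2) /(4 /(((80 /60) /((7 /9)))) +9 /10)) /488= 973.87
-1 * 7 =-7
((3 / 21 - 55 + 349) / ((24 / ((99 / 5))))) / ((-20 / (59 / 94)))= -7.62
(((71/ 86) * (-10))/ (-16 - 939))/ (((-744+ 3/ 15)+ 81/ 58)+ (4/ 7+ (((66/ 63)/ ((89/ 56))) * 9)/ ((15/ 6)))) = -2565514/ 219448165143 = -0.00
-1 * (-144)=144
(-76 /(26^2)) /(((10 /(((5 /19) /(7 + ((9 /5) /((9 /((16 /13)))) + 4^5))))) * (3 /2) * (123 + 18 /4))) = -2 /133324659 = -0.00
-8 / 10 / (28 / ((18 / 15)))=-6 / 175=-0.03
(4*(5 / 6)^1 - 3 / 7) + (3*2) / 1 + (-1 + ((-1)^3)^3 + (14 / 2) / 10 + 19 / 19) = 1807 / 210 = 8.60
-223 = -223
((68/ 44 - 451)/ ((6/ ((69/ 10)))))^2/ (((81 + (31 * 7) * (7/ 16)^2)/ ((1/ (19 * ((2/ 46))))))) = 4758394171392/ 1802933275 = 2639.25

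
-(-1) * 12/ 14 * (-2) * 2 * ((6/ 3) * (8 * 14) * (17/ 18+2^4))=-39040/ 3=-13013.33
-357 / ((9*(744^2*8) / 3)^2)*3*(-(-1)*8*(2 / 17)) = -0.00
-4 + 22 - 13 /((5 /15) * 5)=51 /5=10.20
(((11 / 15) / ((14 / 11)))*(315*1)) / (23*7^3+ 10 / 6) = 99 / 4304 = 0.02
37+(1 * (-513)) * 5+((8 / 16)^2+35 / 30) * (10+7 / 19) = -2513.31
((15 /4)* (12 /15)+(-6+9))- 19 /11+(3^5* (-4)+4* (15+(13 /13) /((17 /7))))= -169437 /187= -906.08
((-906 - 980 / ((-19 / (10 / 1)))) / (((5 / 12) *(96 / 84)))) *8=-622776 / 95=-6555.54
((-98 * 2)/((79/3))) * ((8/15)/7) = -224/395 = -0.57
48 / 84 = 4 / 7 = 0.57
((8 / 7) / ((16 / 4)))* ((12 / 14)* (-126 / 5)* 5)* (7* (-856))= 184896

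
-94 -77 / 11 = -101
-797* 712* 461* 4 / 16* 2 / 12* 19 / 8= -621302147 / 24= -25887589.46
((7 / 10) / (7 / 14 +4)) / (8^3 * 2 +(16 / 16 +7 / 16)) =112 / 738315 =0.00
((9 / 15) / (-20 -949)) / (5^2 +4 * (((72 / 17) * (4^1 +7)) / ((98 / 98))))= -1 / 341335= -0.00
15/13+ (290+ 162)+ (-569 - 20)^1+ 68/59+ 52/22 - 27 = -1344267/8437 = -159.33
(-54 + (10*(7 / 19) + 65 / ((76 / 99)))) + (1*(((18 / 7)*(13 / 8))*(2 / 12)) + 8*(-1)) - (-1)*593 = 659735 / 1064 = 620.05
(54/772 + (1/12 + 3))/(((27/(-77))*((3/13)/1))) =-7310303/187596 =-38.97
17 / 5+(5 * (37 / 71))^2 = 256822 / 25205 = 10.19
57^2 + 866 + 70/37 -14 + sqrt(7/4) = sqrt(7)/2 + 151807/37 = 4104.21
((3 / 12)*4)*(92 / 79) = 92 / 79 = 1.16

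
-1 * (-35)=35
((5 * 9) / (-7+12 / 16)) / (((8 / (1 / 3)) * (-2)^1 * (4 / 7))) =21 / 80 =0.26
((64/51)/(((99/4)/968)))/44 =512/459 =1.12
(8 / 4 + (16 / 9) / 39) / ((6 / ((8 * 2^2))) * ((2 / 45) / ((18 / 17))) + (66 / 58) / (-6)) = -1665760 / 148031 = -11.25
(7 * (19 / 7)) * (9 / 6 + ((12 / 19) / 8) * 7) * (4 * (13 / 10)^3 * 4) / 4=342.73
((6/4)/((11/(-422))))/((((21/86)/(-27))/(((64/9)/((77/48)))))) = 167233536/5929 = 28206.03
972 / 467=2.08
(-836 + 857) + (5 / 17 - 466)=-7560 / 17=-444.71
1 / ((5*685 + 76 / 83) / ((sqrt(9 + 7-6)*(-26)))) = -2158*sqrt(10) / 284351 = -0.02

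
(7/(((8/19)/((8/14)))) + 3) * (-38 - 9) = -1175/2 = -587.50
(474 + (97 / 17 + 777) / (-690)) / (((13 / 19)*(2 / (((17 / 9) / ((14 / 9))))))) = 52693783 / 125580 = 419.60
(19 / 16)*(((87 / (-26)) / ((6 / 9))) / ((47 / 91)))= -34713 / 3008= -11.54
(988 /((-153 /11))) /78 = -418 /459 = -0.91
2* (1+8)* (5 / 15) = 6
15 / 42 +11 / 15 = 229 / 210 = 1.09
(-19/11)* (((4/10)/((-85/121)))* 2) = 1.97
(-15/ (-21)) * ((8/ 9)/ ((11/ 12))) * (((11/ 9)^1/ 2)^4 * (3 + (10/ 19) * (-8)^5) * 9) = -14991.74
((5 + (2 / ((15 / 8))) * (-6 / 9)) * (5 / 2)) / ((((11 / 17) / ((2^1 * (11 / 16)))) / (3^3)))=9843 / 16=615.19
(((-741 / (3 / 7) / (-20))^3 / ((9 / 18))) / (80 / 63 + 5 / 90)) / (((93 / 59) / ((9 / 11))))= 57636658645839 / 113894000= 506055.27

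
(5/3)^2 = 25/9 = 2.78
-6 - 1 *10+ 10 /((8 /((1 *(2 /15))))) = -95 /6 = -15.83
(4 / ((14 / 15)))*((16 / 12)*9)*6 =2160 / 7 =308.57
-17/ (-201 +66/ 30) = 85/ 994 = 0.09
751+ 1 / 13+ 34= 10206 / 13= 785.08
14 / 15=0.93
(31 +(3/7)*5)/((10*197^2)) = 116/1358315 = 0.00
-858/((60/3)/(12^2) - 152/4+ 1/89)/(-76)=-0.30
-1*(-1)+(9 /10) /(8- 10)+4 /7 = 157 /140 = 1.12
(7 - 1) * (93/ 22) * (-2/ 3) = -186/ 11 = -16.91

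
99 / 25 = 3.96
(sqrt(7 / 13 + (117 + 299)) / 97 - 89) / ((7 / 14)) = -177.58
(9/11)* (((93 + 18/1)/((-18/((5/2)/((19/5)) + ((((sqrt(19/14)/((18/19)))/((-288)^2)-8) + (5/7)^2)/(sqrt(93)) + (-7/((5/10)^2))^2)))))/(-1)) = -13579* sqrt(93)/33418 + 703* sqrt(24738)/14255087616 + 3309687/836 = 3955.04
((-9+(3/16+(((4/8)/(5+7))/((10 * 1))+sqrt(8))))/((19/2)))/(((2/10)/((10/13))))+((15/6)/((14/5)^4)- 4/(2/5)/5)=-314577959/56932512+200 * sqrt(2)/247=-4.38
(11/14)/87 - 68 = -82813/1218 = -67.99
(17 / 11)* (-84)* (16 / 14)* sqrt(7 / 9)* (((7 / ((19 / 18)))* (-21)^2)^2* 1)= -1679643713664* sqrt(7) / 3971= -1119093315.93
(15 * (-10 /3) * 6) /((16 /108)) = -2025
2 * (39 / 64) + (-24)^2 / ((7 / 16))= 295185 / 224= 1317.79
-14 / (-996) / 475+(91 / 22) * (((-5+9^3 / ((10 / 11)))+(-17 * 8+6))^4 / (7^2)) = 121657579091859351263 / 7285740000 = 16698040156.78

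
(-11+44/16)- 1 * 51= -237/4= -59.25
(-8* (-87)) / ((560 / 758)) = 32973 / 35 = 942.09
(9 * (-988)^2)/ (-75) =-2928432/ 25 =-117137.28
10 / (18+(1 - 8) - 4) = 10 / 7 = 1.43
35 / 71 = 0.49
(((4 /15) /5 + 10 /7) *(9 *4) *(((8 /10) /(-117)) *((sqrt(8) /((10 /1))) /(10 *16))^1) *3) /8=-389 *sqrt(2) /2275000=-0.00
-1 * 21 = -21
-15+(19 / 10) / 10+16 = 119 / 100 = 1.19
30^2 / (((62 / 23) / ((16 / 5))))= 1068.39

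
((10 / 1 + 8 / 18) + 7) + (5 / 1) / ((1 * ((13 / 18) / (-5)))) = -2009 / 117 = -17.17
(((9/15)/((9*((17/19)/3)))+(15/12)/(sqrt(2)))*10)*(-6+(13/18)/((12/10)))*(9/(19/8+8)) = -14575*sqrt(2)/498 -44308/4233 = -51.86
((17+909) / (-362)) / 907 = -463 / 164167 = -0.00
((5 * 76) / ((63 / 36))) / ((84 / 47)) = 17860 / 147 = 121.50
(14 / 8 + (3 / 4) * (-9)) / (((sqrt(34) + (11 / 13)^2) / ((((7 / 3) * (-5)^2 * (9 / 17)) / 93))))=17892875 / 504040191 - 24990875 * sqrt(34) / 504040191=-0.25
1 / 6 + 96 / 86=331 / 258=1.28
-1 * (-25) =25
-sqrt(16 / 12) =-2 * sqrt(3) / 3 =-1.15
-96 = -96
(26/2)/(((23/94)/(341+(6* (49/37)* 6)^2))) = 4372957550/31487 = 138881.37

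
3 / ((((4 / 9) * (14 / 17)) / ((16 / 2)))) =459 / 7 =65.57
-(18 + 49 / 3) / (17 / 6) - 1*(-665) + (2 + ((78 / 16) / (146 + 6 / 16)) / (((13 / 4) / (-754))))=12882927 / 19907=647.16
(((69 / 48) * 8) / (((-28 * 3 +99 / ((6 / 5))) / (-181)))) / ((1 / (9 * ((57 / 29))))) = 711873 / 29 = 24547.34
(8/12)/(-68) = -1/102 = -0.01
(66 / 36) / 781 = 1 / 426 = 0.00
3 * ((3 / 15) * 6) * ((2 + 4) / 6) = 18 / 5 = 3.60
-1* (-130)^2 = -16900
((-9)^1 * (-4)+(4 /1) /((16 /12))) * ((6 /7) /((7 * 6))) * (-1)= -39 /49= -0.80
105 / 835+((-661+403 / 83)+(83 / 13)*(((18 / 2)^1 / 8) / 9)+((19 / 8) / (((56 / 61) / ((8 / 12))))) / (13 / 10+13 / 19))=-1148910820405 / 1755800592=-654.35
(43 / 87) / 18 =0.03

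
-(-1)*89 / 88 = 89 / 88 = 1.01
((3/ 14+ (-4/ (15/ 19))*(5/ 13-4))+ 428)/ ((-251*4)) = -1219033/ 2740920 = -0.44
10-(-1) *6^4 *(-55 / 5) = -14246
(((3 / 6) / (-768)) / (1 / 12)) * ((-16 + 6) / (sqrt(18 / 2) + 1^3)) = 5 / 256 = 0.02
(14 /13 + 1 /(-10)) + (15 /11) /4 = 3769 /2860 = 1.32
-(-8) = 8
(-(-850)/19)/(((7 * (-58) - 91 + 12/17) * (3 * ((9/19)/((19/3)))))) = -274550/683397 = -0.40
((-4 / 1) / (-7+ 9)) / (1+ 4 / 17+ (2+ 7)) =-17 / 87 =-0.20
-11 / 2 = -5.50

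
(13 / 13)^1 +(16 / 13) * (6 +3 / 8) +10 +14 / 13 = 259 / 13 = 19.92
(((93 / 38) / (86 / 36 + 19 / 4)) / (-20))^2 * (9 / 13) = 6305121 / 30996795700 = 0.00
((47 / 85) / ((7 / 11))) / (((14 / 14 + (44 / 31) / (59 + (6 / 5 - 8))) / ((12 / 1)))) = 50196564 / 4945045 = 10.15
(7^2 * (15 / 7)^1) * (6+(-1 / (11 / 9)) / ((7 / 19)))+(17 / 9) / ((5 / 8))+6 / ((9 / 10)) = 201221 / 495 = 406.51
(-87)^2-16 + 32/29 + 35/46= 10078189/1334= 7554.86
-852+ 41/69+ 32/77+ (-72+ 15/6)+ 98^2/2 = 41244923/10626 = 3881.51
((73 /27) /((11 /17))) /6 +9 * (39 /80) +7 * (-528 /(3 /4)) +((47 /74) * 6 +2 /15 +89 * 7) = -2266004915 /527472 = -4295.97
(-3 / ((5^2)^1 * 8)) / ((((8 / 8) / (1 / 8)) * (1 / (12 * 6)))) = -27 / 200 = -0.14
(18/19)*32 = 576/19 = 30.32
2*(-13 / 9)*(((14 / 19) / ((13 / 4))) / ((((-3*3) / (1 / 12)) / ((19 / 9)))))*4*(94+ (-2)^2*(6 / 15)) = 53536 / 10935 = 4.90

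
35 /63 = 5 /9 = 0.56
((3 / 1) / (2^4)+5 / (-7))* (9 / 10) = -531 / 1120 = -0.47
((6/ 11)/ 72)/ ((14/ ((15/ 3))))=5/ 1848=0.00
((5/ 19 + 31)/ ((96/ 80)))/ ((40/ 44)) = 1089/ 38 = 28.66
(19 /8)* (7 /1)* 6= 399 /4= 99.75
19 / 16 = 1.19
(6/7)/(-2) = -0.43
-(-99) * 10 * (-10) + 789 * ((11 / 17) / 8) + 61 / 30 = -9834.15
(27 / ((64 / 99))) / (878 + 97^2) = 33 / 8128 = 0.00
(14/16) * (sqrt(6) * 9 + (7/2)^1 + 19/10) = 189/40 + 63 * sqrt(6)/8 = 24.01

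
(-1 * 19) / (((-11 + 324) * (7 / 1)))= -19 / 2191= -0.01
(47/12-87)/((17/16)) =-3988/51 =-78.20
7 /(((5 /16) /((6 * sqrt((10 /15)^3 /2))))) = 448 * sqrt(3) /15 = 51.73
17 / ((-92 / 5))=-85 / 92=-0.92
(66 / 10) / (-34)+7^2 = 8297 / 170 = 48.81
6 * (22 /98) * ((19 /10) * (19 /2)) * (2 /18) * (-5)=-3971 /294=-13.51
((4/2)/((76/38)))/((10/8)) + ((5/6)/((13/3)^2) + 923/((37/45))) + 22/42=1475873759/1313130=1123.94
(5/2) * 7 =35/2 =17.50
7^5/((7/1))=2401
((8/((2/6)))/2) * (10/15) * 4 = 32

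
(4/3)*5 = 20/3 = 6.67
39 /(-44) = -39 /44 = -0.89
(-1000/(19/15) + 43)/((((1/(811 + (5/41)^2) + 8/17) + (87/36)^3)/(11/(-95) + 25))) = -335694924441646848/263595159664285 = -1273.52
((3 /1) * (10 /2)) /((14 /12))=90 /7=12.86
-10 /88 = -5 /44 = -0.11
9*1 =9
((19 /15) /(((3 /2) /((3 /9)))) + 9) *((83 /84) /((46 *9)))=14857 /670680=0.02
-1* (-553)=553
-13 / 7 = -1.86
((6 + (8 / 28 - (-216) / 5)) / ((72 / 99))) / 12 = 4763 / 840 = 5.67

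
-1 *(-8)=8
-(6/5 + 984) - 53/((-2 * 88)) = -866711/880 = -984.90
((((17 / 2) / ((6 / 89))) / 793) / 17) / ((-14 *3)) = -89 / 399672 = -0.00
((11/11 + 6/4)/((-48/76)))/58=-95/1392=-0.07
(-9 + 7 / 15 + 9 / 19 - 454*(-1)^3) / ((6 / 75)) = 635465 / 114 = 5574.25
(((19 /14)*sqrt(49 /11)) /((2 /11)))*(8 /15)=38*sqrt(11) /15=8.40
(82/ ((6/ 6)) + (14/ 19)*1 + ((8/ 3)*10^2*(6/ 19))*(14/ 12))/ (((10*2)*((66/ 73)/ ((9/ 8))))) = 188267/ 16720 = 11.26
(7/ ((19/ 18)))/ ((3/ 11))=24.32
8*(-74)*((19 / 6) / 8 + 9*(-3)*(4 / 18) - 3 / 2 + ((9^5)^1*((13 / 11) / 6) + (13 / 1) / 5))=-1135662793 / 165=-6882804.81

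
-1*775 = -775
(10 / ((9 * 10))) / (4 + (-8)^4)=1 / 36900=0.00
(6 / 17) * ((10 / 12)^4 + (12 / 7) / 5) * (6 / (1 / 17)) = 37427 / 1260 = 29.70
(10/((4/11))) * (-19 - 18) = -2035/2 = -1017.50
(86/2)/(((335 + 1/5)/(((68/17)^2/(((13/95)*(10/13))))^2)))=1241840/419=2963.82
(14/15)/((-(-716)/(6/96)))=7/85920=0.00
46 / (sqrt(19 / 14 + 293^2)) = 46 * sqrt(1869630) / 400635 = 0.16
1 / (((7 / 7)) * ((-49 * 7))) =-1 / 343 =-0.00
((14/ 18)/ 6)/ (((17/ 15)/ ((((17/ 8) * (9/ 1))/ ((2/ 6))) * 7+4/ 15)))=337589/ 7344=45.97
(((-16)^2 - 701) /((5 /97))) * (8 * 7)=-483448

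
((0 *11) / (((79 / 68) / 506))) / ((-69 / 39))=0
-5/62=-0.08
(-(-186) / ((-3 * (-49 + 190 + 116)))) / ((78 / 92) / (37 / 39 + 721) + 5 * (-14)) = 80300912 / 23299825343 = 0.00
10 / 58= 0.17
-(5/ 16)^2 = -25/ 256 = -0.10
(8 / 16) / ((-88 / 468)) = -117 / 44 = -2.66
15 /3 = 5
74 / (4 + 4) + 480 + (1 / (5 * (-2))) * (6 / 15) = 48921 / 100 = 489.21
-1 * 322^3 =-33386248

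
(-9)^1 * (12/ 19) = -108/ 19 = -5.68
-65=-65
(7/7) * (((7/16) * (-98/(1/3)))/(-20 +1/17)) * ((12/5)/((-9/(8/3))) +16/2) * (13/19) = 3107923/96615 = 32.17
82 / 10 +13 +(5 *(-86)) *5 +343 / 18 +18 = -188257 / 90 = -2091.74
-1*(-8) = 8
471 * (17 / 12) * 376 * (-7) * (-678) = 1190704956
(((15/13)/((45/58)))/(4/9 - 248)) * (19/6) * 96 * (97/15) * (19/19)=-427576/36205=-11.81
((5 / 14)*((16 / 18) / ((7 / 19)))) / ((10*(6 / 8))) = 152 / 1323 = 0.11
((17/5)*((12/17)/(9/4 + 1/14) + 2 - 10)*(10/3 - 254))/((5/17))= 108715136/4875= 22300.54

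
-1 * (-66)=66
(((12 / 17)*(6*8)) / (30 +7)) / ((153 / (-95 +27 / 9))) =-5888 / 10693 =-0.55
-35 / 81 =-0.43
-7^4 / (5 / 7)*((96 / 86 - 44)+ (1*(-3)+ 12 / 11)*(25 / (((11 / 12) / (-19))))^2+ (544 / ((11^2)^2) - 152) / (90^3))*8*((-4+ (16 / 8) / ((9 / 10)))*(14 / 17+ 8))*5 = -126541851305402943823616 / 117032613885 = -1081252884172.50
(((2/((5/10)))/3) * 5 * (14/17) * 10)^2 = 3014.23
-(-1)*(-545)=-545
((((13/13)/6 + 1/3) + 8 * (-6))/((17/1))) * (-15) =1425/34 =41.91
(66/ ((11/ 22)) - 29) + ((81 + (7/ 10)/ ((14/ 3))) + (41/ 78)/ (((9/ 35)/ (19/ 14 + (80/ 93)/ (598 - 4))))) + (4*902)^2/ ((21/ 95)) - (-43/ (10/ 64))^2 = 99784807915952048/ 1696619925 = 58813884.27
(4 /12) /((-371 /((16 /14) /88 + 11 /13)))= -860 /1114113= -0.00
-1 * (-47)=47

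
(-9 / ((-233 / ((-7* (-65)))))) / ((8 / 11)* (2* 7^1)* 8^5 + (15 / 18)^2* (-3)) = 540540 / 10261300661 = 0.00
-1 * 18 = -18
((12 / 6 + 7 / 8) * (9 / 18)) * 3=69 / 16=4.31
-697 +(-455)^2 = 206328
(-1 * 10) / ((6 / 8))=-40 / 3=-13.33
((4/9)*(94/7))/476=94/7497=0.01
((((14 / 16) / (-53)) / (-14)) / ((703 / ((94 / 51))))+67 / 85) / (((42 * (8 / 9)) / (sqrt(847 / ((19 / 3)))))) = 659039777 * sqrt(399) / 53915263360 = 0.24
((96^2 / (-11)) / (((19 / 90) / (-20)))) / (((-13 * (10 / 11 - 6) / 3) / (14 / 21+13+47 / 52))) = 1178323200 / 22477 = 52423.51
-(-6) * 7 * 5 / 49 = 30 / 7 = 4.29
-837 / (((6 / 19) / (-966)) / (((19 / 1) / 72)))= 675656.62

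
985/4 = 246.25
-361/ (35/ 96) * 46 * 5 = -1594176/ 7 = -227739.43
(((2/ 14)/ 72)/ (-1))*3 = -1/ 168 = -0.01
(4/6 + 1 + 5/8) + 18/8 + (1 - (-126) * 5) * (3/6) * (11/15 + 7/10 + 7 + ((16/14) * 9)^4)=1018212102391/288120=3533986.19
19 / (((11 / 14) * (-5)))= -266 / 55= -4.84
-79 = -79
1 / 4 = 0.25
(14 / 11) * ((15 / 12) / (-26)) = -35 / 572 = -0.06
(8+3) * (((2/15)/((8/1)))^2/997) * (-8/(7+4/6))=-0.00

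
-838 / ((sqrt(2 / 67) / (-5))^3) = 3509125 * sqrt(134) / 2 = 20310529.34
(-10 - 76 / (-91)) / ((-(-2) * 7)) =-417 / 637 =-0.65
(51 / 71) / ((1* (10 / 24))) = 612 / 355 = 1.72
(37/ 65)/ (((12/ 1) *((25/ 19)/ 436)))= 76627/ 4875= 15.72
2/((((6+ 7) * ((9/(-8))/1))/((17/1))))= -272/117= -2.32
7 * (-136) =-952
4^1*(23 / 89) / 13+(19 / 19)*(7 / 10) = 9019 / 11570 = 0.78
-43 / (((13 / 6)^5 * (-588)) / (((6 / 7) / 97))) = 0.00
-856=-856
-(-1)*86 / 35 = 86 / 35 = 2.46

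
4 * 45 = 180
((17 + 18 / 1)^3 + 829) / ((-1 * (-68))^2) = 5463 / 578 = 9.45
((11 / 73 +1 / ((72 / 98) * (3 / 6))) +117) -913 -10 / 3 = -1046549 / 1314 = -796.46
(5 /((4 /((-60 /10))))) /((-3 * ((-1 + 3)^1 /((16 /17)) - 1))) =20 /9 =2.22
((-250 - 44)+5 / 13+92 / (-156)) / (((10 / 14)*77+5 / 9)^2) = -154899 / 1625000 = -0.10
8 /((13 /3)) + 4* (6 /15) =224 /65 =3.45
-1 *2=-2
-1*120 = -120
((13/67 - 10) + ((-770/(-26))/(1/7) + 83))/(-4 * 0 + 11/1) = 244317/9581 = 25.50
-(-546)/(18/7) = 637/3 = 212.33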